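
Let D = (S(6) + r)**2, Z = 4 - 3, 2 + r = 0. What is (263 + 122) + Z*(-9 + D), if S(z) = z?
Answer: 392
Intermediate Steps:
r = -2 (r = -2 + 0 = -2)
Z = 1
D = 16 (D = (6 - 2)**2 = 4**2 = 16)
(263 + 122) + Z*(-9 + D) = (263 + 122) + 1*(-9 + 16) = 385 + 1*7 = 385 + 7 = 392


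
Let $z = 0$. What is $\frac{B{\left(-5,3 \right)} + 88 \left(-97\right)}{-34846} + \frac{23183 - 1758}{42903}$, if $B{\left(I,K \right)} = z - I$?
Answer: $\frac{8365271}{11240586} \approx 0.7442$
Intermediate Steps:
$B{\left(I,K \right)} = - I$ ($B{\left(I,K \right)} = 0 - I = - I$)
$\frac{B{\left(-5,3 \right)} + 88 \left(-97\right)}{-34846} + \frac{23183 - 1758}{42903} = \frac{\left(-1\right) \left(-5\right) + 88 \left(-97\right)}{-34846} + \frac{23183 - 1758}{42903} = \left(5 - 8536\right) \left(- \frac{1}{34846}\right) + \left(23183 - 1758\right) \frac{1}{42903} = \left(-8531\right) \left(- \frac{1}{34846}\right) + 21425 \cdot \frac{1}{42903} = \frac{449}{1834} + \frac{21425}{42903} = \frac{8365271}{11240586}$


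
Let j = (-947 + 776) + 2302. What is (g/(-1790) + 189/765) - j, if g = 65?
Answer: -64839917/30430 ≈ -2130.8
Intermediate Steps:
j = 2131 (j = -171 + 2302 = 2131)
(g/(-1790) + 189/765) - j = (65/(-1790) + 189/765) - 1*2131 = (65*(-1/1790) + 189*(1/765)) - 2131 = (-13/358 + 21/85) - 2131 = 6413/30430 - 2131 = -64839917/30430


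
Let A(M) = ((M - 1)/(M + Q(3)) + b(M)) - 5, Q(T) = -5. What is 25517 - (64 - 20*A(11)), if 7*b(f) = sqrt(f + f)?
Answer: 76159/3 + 20*sqrt(22)/7 ≈ 25400.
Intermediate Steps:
b(f) = sqrt(2)*sqrt(f)/7 (b(f) = sqrt(f + f)/7 = sqrt(2*f)/7 = (sqrt(2)*sqrt(f))/7 = sqrt(2)*sqrt(f)/7)
A(M) = -5 + (-1 + M)/(-5 + M) + sqrt(2)*sqrt(M)/7 (A(M) = ((M - 1)/(M - 5) + sqrt(2)*sqrt(M)/7) - 5 = ((-1 + M)/(-5 + M) + sqrt(2)*sqrt(M)/7) - 5 = -5 + (-1 + M)/(-5 + M) + sqrt(2)*sqrt(M)/7)
25517 - (64 - 20*A(11)) = 25517 - (64 - 20*(168 - 28*11 + sqrt(2)*11**(3/2) - 5*sqrt(2)*sqrt(11))/(7*(-5 + 11))) = 25517 - (64 - 20*(168 - 308 + sqrt(2)*(11*sqrt(11)) - 5*sqrt(22))/(7*6)) = 25517 - (64 - 20*(168 - 308 + 11*sqrt(22) - 5*sqrt(22))/(7*6)) = 25517 - (64 - 20*(-140 + 6*sqrt(22))/(7*6)) = 25517 - (64 - 20*(-10/3 + sqrt(22)/7)) = 25517 - (64 + (200/3 - 20*sqrt(22)/7)) = 25517 - (392/3 - 20*sqrt(22)/7) = 25517 + (-392/3 + 20*sqrt(22)/7) = 76159/3 + 20*sqrt(22)/7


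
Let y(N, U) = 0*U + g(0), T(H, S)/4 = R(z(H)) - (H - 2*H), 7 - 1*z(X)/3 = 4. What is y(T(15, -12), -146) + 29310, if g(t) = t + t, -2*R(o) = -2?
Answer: 29310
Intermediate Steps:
z(X) = 9 (z(X) = 21 - 3*4 = 21 - 12 = 9)
R(o) = 1 (R(o) = -½*(-2) = 1)
g(t) = 2*t
T(H, S) = 4 + 4*H (T(H, S) = 4*(1 - (H - 2*H)) = 4*(1 - (-1)*H) = 4*(1 + H) = 4 + 4*H)
y(N, U) = 0 (y(N, U) = 0*U + 2*0 = 0 + 0 = 0)
y(T(15, -12), -146) + 29310 = 0 + 29310 = 29310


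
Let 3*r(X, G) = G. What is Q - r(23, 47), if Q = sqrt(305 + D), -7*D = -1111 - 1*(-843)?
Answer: -47/3 + 3*sqrt(1869)/7 ≈ 2.8613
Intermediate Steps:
r(X, G) = G/3
D = 268/7 (D = -(-1111 - 1*(-843))/7 = -(-1111 + 843)/7 = -1/7*(-268) = 268/7 ≈ 38.286)
Q = 3*sqrt(1869)/7 (Q = sqrt(305 + 268/7) = sqrt(2403/7) = 3*sqrt(1869)/7 ≈ 18.528)
Q - r(23, 47) = 3*sqrt(1869)/7 - 47/3 = -47/3 + 3*sqrt(1869)/7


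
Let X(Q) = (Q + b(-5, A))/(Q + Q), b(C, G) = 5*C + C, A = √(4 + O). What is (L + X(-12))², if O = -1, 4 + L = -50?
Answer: 43681/16 ≈ 2730.1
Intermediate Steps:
L = -54 (L = -4 - 50 = -54)
A = √3 (A = √(4 - 1) = √3 ≈ 1.7320)
b(C, G) = 6*C
X(Q) = (-30 + Q)/(2*Q) (X(Q) = (Q + 6*(-5))/(Q + Q) = (Q - 30)/((2*Q)) = (-30 + Q)*(1/(2*Q)) = (-30 + Q)/(2*Q))
(L + X(-12))² = (-54 + (½)*(-30 - 12)/(-12))² = (-54 + (½)*(-1/12)*(-42))² = (-54 + 7/4)² = (-209/4)² = 43681/16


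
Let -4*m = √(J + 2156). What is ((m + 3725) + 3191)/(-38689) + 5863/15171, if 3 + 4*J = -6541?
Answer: 1339681/6450009 + √130/77378 ≈ 0.20785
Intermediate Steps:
J = -1636 (J = -¾ + (¼)*(-6541) = -¾ - 6541/4 = -1636)
m = -√130/2 (m = -√(-1636 + 2156)/4 = -√130/2 ≈ -5.7009)
((m + 3725) + 3191)/(-38689) + 5863/15171 = ((-√130/2 + 3725) + 3191)/(-38689) + 5863/15171 = ((3725 - √130/2) + 3191)*(-1/38689) + 5863*(1/15171) = (6916 - √130/2)*(-1/38689) + 451/1167 = (-988/5527 + √130/77378) + 451/1167 = 1339681/6450009 + √130/77378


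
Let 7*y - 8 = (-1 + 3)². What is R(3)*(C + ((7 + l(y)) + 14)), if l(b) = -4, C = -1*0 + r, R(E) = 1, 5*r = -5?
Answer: 16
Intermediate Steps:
y = 12/7 (y = 8/7 + (-1 + 3)²/7 = 8/7 + (⅐)*2² = 8/7 + (⅐)*4 = 8/7 + 4/7 = 12/7 ≈ 1.7143)
r = -1 (r = (⅕)*(-5) = -1)
C = -1 (C = -1*0 - 1 = 0 - 1 = -1)
R(3)*(C + ((7 + l(y)) + 14)) = 1*(-1 + ((7 - 4) + 14)) = 1*(-1 + (3 + 14)) = 1*(-1 + 17) = 1*16 = 16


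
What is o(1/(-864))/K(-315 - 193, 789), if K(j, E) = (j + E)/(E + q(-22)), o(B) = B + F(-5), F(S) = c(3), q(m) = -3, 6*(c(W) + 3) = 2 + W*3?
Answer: -132179/40464 ≈ -3.2666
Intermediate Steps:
c(W) = -8/3 + W/2 (c(W) = -3 + (2 + W*3)/6 = -3 + (2 + 3*W)/6 = -3 + (⅓ + W/2) = -8/3 + W/2)
F(S) = -7/6 (F(S) = -8/3 + (½)*3 = -8/3 + 3/2 = -7/6)
o(B) = -7/6 + B (o(B) = B - 7/6 = -7/6 + B)
K(j, E) = (E + j)/(-3 + E) (K(j, E) = (j + E)/(E - 3) = (E + j)/(-3 + E))
o(1/(-864))/K(-315 - 193, 789) = (-7/6 + 1/(-864))/(((789 + (-315 - 193))/(-3 + 789))) = (-7/6 - 1/864)/(((789 - 508)/786)) = -1009/(864*((1/786)*281)) = -1009/(864*281/786) = -1009/864*786/281 = -132179/40464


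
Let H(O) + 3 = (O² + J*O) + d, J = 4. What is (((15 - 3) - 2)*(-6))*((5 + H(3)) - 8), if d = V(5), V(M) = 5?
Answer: -1200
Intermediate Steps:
d = 5
H(O) = 2 + O² + 4*O (H(O) = -3 + ((O² + 4*O) + 5) = -3 + (5 + O² + 4*O) = 2 + O² + 4*O)
(((15 - 3) - 2)*(-6))*((5 + H(3)) - 8) = (((15 - 3) - 2)*(-6))*((5 + (2 + 3² + 4*3)) - 8) = ((12 - 2)*(-6))*((5 + (2 + 9 + 12)) - 8) = (10*(-6))*((5 + 23) - 8) = -60*(28 - 8) = -60*20 = -1200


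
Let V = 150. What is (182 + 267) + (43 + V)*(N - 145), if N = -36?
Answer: -34484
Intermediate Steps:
(182 + 267) + (43 + V)*(N - 145) = (182 + 267) + (43 + 150)*(-36 - 145) = 449 + 193*(-181) = 449 - 34933 = -34484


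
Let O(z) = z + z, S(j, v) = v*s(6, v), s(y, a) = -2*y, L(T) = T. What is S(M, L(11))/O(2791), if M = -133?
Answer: -66/2791 ≈ -0.023647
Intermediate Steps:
S(j, v) = -12*v (S(j, v) = v*(-2*6) = v*(-12) = -12*v)
O(z) = 2*z
S(M, L(11))/O(2791) = (-12*11)/((2*2791)) = -132/5582 = -132*1/5582 = -66/2791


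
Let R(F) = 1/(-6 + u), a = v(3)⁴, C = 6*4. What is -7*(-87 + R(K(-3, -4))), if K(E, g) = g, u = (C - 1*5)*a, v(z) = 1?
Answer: 7910/13 ≈ 608.46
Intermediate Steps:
C = 24
a = 1 (a = 1⁴ = 1)
u = 19 (u = (24 - 1*5)*1 = (24 - 5)*1 = 19*1 = 19)
R(F) = 1/13 (R(F) = 1/(-6 + 19) = 1/13)
-7*(-87 + R(K(-3, -4))) = -7*(-87 + 1/13) = -7*(-1130/13) = 7910/13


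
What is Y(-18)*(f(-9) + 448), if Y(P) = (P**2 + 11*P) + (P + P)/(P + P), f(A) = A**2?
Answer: 67183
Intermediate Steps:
Y(P) = 1 + P**2 + 11*P (Y(P) = (P**2 + 11*P) + (2*P)/((2*P)) = (P**2 + 11*P) + (2*P)*(1/(2*P)) = (P**2 + 11*P) + 1 = 1 + P**2 + 11*P)
Y(-18)*(f(-9) + 448) = (1 + (-18)**2 + 11*(-18))*((-9)**2 + 448) = (1 + 324 - 198)*(81 + 448) = 127*529 = 67183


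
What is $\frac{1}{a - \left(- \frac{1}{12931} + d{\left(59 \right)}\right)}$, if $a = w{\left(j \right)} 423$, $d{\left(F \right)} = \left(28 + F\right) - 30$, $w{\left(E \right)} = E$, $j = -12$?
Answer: $- \frac{12931}{66374822} \approx -0.00019482$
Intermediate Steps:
$d{\left(F \right)} = -2 + F$
$a = -5076$ ($a = \left(-12\right) 423 = -5076$)
$\frac{1}{a - \left(- \frac{1}{12931} + d{\left(59 \right)}\right)} = \frac{1}{-5076 + \left(\frac{1}{12931} - \left(-2 + 59\right)\right)} = \frac{1}{-5076 + \left(\frac{1}{12931} - 57\right)} = \frac{1}{-5076 - \frac{737066}{12931}} = \frac{1}{- \frac{66374822}{12931}} = - \frac{12931}{66374822}$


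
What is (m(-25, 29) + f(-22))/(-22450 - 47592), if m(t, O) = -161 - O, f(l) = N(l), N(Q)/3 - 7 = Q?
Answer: 235/70042 ≈ 0.0033551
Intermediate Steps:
N(Q) = 21 + 3*Q
f(l) = 21 + 3*l
(m(-25, 29) + f(-22))/(-22450 - 47592) = ((-161 - 1*29) + (21 + 3*(-22)))/(-22450 - 47592) = ((-161 - 29) + (21 - 66))/(-70042) = (-190 - 45)*(-1/70042) = -235*(-1/70042) = 235/70042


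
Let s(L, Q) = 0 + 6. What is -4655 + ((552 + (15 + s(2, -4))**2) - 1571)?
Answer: -5233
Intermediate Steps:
s(L, Q) = 6
-4655 + ((552 + (15 + s(2, -4))**2) - 1571) = -4655 + ((552 + (15 + 6)**2) - 1571) = -4655 + ((552 + 21**2) - 1571) = -4655 + ((552 + 441) - 1571) = -4655 + (993 - 1571) = -4655 - 578 = -5233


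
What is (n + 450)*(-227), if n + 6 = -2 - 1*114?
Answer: -74456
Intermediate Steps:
n = -122 (n = -6 + (-2 - 1*114) = -6 + (-2 - 114) = -6 - 116 = -122)
(n + 450)*(-227) = (-122 + 450)*(-227) = 328*(-227) = -74456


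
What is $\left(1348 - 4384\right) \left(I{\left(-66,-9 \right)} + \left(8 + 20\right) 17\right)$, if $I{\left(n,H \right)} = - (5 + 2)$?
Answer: $-1423884$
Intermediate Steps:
$I{\left(n,H \right)} = -7$ ($I{\left(n,H \right)} = \left(-1\right) 7 = -7$)
$\left(1348 - 4384\right) \left(I{\left(-66,-9 \right)} + \left(8 + 20\right) 17\right) = \left(1348 - 4384\right) \left(-7 + \left(8 + 20\right) 17\right) = - 3036 \left(-7 + 28 \cdot 17\right) = - 3036 \left(-7 + 476\right) = \left(-3036\right) 469 = -1423884$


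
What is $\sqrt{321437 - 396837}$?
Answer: $10 i \sqrt{754} \approx 274.59 i$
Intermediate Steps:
$\sqrt{321437 - 396837} = \sqrt{-75400} = 10 i \sqrt{754}$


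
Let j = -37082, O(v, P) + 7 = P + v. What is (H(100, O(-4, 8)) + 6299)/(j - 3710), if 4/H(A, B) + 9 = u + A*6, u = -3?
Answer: -462977/2998212 ≈ -0.15442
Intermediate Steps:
O(v, P) = -7 + P + v (O(v, P) = -7 + (P + v) = -7 + P + v)
H(A, B) = 4/(-12 + 6*A) (H(A, B) = 4/(-9 + (-3 + A*6)) = 4/(-9 + (-3 + 6*A)) = 4/(-12 + 6*A))
(H(100, O(-4, 8)) + 6299)/(j - 3710) = (2/(3*(-2 + 100)) + 6299)/(-37082 - 3710) = ((2/3)/98 + 6299)/(-40792) = ((2/3)*(1/98) + 6299)*(-1/40792) = (1/147 + 6299)*(-1/40792) = (925954/147)*(-1/40792) = -462977/2998212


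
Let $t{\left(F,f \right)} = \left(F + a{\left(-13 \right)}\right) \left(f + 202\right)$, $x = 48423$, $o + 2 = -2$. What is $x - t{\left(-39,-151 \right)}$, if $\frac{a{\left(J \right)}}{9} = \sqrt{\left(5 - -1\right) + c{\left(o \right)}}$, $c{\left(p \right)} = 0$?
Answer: $50412 - 459 \sqrt{6} \approx 49288.0$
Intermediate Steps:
$o = -4$ ($o = -2 - 2 = -4$)
$a{\left(J \right)} = 9 \sqrt{6}$ ($a{\left(J \right)} = 9 \sqrt{\left(5 - -1\right) + 0} = 9 \sqrt{\left(5 + 1\right) + 0} = 9 \sqrt{6 + 0} = 9 \sqrt{6}$)
$t{\left(F,f \right)} = \left(202 + f\right) \left(F + 9 \sqrt{6}\right)$ ($t{\left(F,f \right)} = \left(F + 9 \sqrt{6}\right) \left(f + 202\right) = \left(F + 9 \sqrt{6}\right) \left(202 + f\right) = \left(202 + f\right) \left(F + 9 \sqrt{6}\right)$)
$x - t{\left(-39,-151 \right)} = 48423 - \left(202 \left(-39\right) + 1818 \sqrt{6} - -5889 + 9 \left(-151\right) \sqrt{6}\right) = 48423 - \left(-7878 + 1818 \sqrt{6} + 5889 - 1359 \sqrt{6}\right) = 48423 - \left(-1989 + 459 \sqrt{6}\right) = 48423 + \left(1989 - 459 \sqrt{6}\right) = 50412 - 459 \sqrt{6}$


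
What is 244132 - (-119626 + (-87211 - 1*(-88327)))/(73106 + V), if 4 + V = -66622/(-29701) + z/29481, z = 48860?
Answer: 7813818339300581419/32006318117752 ≈ 2.4413e+5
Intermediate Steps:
V = -87186682/875615181 (V = -4 + (-66622/(-29701) + 48860/29481) = -4 + (-66622*(-1/29701) + 48860*(1/29481)) = -4 + (66622/29701 + 48860/29481) = -4 + 3415274042/875615181 = -87186682/875615181 ≈ -0.099572)
244132 - (-119626 + (-87211 - 1*(-88327)))/(73106 + V) = 244132 - (-119626 + (-87211 - 1*(-88327)))/(73106 - 87186682/875615181) = 244132 - (-119626 + (-87211 + 88327))/64012636235504/875615181 = 244132 - (-119626 + 1116)*875615181/64012636235504 = 244132 - (-118510)*875615181/64012636235504 = 244132 - 1*(-51884577550155/32006318117752) = 244132 + 51884577550155/32006318117752 = 7813818339300581419/32006318117752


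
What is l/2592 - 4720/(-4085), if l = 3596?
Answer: 1346195/529416 ≈ 2.5428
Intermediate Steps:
l/2592 - 4720/(-4085) = 3596/2592 - 4720/(-4085) = 3596*(1/2592) - 4720*(-1/4085) = 899/648 + 944/817 = 1346195/529416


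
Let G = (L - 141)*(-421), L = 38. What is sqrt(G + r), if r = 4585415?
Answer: sqrt(4628778) ≈ 2151.5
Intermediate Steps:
G = 43363 (G = (38 - 141)*(-421) = -103*(-421) = 43363)
sqrt(G + r) = sqrt(43363 + 4585415) = sqrt(4628778)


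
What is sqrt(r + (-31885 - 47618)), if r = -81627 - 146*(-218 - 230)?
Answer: I*sqrt(95722) ≈ 309.39*I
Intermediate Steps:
r = -16219 (r = -81627 - 146*(-448) = -81627 + 65408 = -16219)
sqrt(r + (-31885 - 47618)) = sqrt(-16219 + (-31885 - 47618)) = sqrt(-16219 - 79503) = sqrt(-95722) = I*sqrt(95722)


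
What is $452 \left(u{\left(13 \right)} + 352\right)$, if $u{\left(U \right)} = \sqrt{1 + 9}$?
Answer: $159104 + 452 \sqrt{10} \approx 1.6053 \cdot 10^{5}$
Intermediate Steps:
$u{\left(U \right)} = \sqrt{10}$
$452 \left(u{\left(13 \right)} + 352\right) = 452 \left(\sqrt{10} + 352\right) = 452 \left(352 + \sqrt{10}\right) = 159104 + 452 \sqrt{10}$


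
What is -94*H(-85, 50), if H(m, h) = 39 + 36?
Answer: -7050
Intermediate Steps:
H(m, h) = 75
-94*H(-85, 50) = -94*75 = -7050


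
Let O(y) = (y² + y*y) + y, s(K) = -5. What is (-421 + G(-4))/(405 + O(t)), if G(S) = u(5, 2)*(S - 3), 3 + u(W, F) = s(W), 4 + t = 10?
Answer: -365/483 ≈ -0.75569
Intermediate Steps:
t = 6 (t = -4 + 10 = 6)
u(W, F) = -8 (u(W, F) = -3 - 5 = -8)
G(S) = 24 - 8*S (G(S) = -8*(S - 3) = -8*(-3 + S) = 24 - 8*S)
O(y) = y + 2*y² (O(y) = (y² + y²) + y = 2*y² + y = y + 2*y²)
(-421 + G(-4))/(405 + O(t)) = (-421 + (24 - 8*(-4)))/(405 + 6*(1 + 2*6)) = (-421 + (24 + 32))/(405 + 6*(1 + 12)) = (-421 + 56)/(405 + 6*13) = -365/(405 + 78) = -365/483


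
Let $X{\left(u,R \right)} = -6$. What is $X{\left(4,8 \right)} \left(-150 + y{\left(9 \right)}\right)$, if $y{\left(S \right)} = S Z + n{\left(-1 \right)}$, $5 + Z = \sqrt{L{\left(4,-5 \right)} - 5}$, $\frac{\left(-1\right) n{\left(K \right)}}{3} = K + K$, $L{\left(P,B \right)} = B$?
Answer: $1134 - 54 i \sqrt{10} \approx 1134.0 - 170.76 i$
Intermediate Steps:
$n{\left(K \right)} = - 6 K$ ($n{\left(K \right)} = - 3 \left(K + K\right) = - 3 \cdot 2 K = - 6 K$)
$Z = -5 + i \sqrt{10}$ ($Z = -5 + \sqrt{-5 - 5} = -5 + \sqrt{-10} = -5 + i \sqrt{10} \approx -5.0 + 3.1623 i$)
$y{\left(S \right)} = 6 + S \left(-5 + i \sqrt{10}\right)$ ($y{\left(S \right)} = S \left(-5 + i \sqrt{10}\right) - -6 = S \left(-5 + i \sqrt{10}\right) + 6 = 6 + S \left(-5 + i \sqrt{10}\right)$)
$X{\left(4,8 \right)} \left(-150 + y{\left(9 \right)}\right) = - 6 \left(-150 + \left(6 - 9 \left(5 - i \sqrt{10}\right)\right)\right) = - 6 \left(-150 - \left(39 - 9 i \sqrt{10}\right)\right) = - 6 \left(-189 + 9 i \sqrt{10}\right) = 1134 - 54 i \sqrt{10}$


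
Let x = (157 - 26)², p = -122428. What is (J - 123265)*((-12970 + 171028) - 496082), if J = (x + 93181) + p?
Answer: 45751886424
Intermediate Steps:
x = 17161 (x = 131² = 17161)
J = -12086 (J = (17161 + 93181) - 122428 = 110342 - 122428 = -12086)
(J - 123265)*((-12970 + 171028) - 496082) = (-12086 - 123265)*((-12970 + 171028) - 496082) = -135351*(158058 - 496082) = -135351*(-338024) = 45751886424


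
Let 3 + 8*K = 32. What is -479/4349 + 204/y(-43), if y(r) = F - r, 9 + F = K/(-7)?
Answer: 16261617/2718125 ≈ 5.9827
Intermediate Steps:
K = 29/8 (K = -3/8 + (⅛)*32 = -3/8 + 4 = 29/8 ≈ 3.6250)
F = -533/56 (F = -9 + (29/8)/(-7) = -9 + (29/8)*(-⅐) = -9 - 29/56 = -533/56 ≈ -9.5179)
y(r) = -533/56 - r
-479/4349 + 204/y(-43) = -479/4349 + 204/(-533/56 - 1*(-43)) = -479*1/4349 + 204/(-533/56 + 43) = -479/4349 + 204/(1875/56) = -479/4349 + 204*(56/1875) = -479/4349 + 3808/625 = 16261617/2718125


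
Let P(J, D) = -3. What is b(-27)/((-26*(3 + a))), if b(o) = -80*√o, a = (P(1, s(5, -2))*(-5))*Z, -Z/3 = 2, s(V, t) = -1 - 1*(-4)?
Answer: -40*I*√3/377 ≈ -0.18377*I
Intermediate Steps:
s(V, t) = 3 (s(V, t) = -1 + 4 = 3)
Z = -6 (Z = -3*2 = -6)
a = -90 (a = -3*(-5)*(-6) = 15*(-6) = -90)
b(-27)/((-26*(3 + a))) = (-240*I*√3)/((-26*(3 - 90))) = (-240*I*√3)/((-26*(-87))) = -240*I*√3/2262 = -240*I*√3*(1/2262) = -40*I*√3/377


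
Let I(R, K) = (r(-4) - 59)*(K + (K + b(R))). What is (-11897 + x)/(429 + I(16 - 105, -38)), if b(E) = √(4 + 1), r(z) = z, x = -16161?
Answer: -24396431/4532874 - 98203*√5/1510958 ≈ -5.5274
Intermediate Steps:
b(E) = √5
I(R, K) = -126*K - 63*√5 (I(R, K) = (-4 - 59)*(K + (K + √5)) = -63*(√5 + 2*K) = -126*K - 63*√5)
(-11897 + x)/(429 + I(16 - 105, -38)) = (-11897 - 16161)/(429 + (-126*(-38) - 63*√5)) = -28058/(429 + (4788 - 63*√5)) = -28058/(5217 - 63*√5)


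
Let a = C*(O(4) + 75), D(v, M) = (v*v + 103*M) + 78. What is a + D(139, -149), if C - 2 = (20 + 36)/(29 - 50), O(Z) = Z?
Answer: 11998/3 ≈ 3999.3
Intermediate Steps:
C = -⅔ (C = 2 + (20 + 36)/(29 - 50) = 2 + 56/(-21) = 2 + 56*(-1/21) = 2 - 8/3 = -⅔ ≈ -0.66667)
D(v, M) = 78 + v² + 103*M (D(v, M) = (v² + 103*M) + 78 = 78 + v² + 103*M)
a = -158/3 (a = -2*(4 + 75)/3 = -⅔*79 = -158/3 ≈ -52.667)
a + D(139, -149) = -158/3 + (78 + 139² + 103*(-149)) = -158/3 + (78 + 19321 - 15347) = -158/3 + 4052 = 11998/3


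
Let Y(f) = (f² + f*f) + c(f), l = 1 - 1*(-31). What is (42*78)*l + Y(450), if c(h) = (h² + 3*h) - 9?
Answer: 713673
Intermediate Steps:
l = 32 (l = 1 + 31 = 32)
c(h) = -9 + h² + 3*h
Y(f) = -9 + 3*f + 3*f² (Y(f) = (f² + f*f) + (-9 + f² + 3*f) = (f² + f²) + (-9 + f² + 3*f) = 2*f² + (-9 + f² + 3*f) = -9 + 3*f + 3*f²)
(42*78)*l + Y(450) = (42*78)*32 + (-9 + 3*450 + 3*450²) = 3276*32 + (-9 + 1350 + 3*202500) = 104832 + (-9 + 1350 + 607500) = 104832 + 608841 = 713673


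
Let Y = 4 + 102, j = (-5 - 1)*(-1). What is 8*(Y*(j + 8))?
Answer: 11872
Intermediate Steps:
j = 6 (j = -6*(-1) = 6)
Y = 106
8*(Y*(j + 8)) = 8*(106*(6 + 8)) = 8*(106*14) = 8*1484 = 11872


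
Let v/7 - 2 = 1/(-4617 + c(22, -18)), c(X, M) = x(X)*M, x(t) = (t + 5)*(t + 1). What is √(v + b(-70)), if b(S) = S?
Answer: I*√172482765/1755 ≈ 7.4833*I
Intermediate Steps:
x(t) = (1 + t)*(5 + t) (x(t) = (5 + t)*(1 + t) = (1 + t)*(5 + t))
c(X, M) = M*(5 + X² + 6*X) (c(X, M) = (5 + X² + 6*X)*M = M*(5 + X² + 6*X))
v = 221123/15795 (v = 14 + 7/(-4617 - 18*(5 + 22² + 6*22)) = 14 + 7/(-4617 - 18*(5 + 484 + 132)) = 14 + 7/(-4617 - 18*621) = 14 + 7/(-4617 - 11178) = 14 + 7/(-15795) = 14 + 7*(-1/15795) = 14 - 7/15795 = 221123/15795 ≈ 14.000)
√(v + b(-70)) = √(221123/15795 - 70) = √(-884527/15795) = I*√172482765/1755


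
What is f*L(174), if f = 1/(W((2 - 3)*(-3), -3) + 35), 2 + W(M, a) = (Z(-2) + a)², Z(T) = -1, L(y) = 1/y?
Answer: 1/8526 ≈ 0.00011729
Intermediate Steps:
W(M, a) = -2 + (-1 + a)²
f = 1/49 (f = 1/((-2 + (-1 - 3)²) + 35) = 1/((-2 + (-4)²) + 35) = 1/((-2 + 16) + 35) = 1/(14 + 35) = 1/49 ≈ 0.020408)
f*L(174) = (1/49)/174 = (1/49)*(1/174) = 1/8526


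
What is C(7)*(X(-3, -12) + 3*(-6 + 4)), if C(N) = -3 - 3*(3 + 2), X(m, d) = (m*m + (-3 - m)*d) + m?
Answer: 0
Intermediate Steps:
X(m, d) = m + m**2 + d*(-3 - m) (X(m, d) = (m**2 + d*(-3 - m)) + m = m + m**2 + d*(-3 - m))
C(N) = -18 (C(N) = -3 - 3*5 = -3 - 1*15 = -3 - 15 = -18)
C(7)*(X(-3, -12) + 3*(-6 + 4)) = -18*((-3 + (-3)**2 - 3*(-12) - 1*(-12)*(-3)) + 3*(-6 + 4)) = -18*((-3 + 9 + 36 - 36) + 3*(-2)) = -18*(6 - 6) = -18*0 = 0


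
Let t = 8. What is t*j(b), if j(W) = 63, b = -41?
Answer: 504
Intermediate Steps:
t*j(b) = 8*63 = 504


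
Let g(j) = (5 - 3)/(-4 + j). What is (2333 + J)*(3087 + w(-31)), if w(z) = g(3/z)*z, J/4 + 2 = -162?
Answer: 660689367/127 ≈ 5.2023e+6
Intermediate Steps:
J = -656 (J = -8 + 4*(-162) = -8 - 648 = -656)
g(j) = 2/(-4 + j)
w(z) = 2*z/(-4 + 3/z) (w(z) = (2/(-4 + 3/z))*z = 2*z/(-4 + 3/z))
(2333 + J)*(3087 + w(-31)) = (2333 - 656)*(3087 - 2*(-31)²/(-3 + 4*(-31))) = 1677*(3087 - 2*961/(-3 - 124)) = 1677*(3087 - 2*961/(-127)) = 1677*(3087 - 2*961*(-1/127)) = 1677*(3087 + 1922/127) = 1677*(393971/127) = 660689367/127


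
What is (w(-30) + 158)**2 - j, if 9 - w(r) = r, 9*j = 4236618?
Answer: -1295779/3 ≈ -4.3193e+5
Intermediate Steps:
j = 1412206/3 (j = (1/9)*4236618 = 1412206/3 ≈ 4.7074e+5)
w(r) = 9 - r
(w(-30) + 158)**2 - j = ((9 - 1*(-30)) + 158)**2 - 1*1412206/3 = ((9 + 30) + 158)**2 - 1412206/3 = (39 + 158)**2 - 1412206/3 = 197**2 - 1412206/3 = 38809 - 1412206/3 = -1295779/3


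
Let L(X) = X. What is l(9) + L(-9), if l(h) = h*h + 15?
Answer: 87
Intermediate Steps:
l(h) = 15 + h² (l(h) = h² + 15 = 15 + h²)
l(9) + L(-9) = (15 + 9²) - 9 = (15 + 81) - 9 = 96 - 9 = 87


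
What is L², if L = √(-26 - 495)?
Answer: -521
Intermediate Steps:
L = I*√521 (L = √(-521) = I*√521 ≈ 22.825*I)
L² = (I*√521)² = -521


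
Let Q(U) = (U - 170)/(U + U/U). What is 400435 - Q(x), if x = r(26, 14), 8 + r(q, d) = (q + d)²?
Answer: 70876837/177 ≈ 4.0043e+5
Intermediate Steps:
r(q, d) = -8 + (d + q)² (r(q, d) = -8 + (q + d)² = -8 + (d + q)²)
x = 1592 (x = -8 + (14 + 26)² = -8 + 40² = -8 + 1600 = 1592)
Q(U) = (-170 + U)/(1 + U) (Q(U) = (-170 + U)/(U + 1) = (-170 + U)/(1 + U))
400435 - Q(x) = 400435 - (-170 + 1592)/(1 + 1592) = 400435 - 1422/1593 = 400435 - 1*158/177 = 400435 - 158/177 = 70876837/177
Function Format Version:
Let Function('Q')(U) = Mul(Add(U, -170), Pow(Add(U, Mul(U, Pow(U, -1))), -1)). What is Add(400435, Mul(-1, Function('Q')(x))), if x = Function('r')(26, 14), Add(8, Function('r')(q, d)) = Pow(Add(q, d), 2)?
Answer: Rational(70876837, 177) ≈ 4.0043e+5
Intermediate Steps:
Function('r')(q, d) = Add(-8, Pow(Add(d, q), 2)) (Function('r')(q, d) = Add(-8, Pow(Add(q, d), 2)) = Add(-8, Pow(Add(d, q), 2)))
x = 1592 (x = Add(-8, Pow(Add(14, 26), 2)) = Add(-8, Pow(40, 2)) = Add(-8, 1600) = 1592)
Function('Q')(U) = Mul(Pow(Add(1, U), -1), Add(-170, U)) (Function('Q')(U) = Mul(Add(-170, U), Pow(Add(U, 1), -1)) = Mul(Add(-170, U), Pow(Add(1, U), -1)) = Mul(Pow(Add(1, U), -1), Add(-170, U)))
Add(400435, Mul(-1, Function('Q')(x))) = Add(400435, Mul(-1, Mul(Pow(Add(1, 1592), -1), Add(-170, 1592)))) = Add(400435, Mul(-1, Mul(Pow(1593, -1), 1422))) = Add(400435, Mul(-1, Mul(Rational(1, 1593), 1422))) = Add(400435, Mul(-1, Rational(158, 177))) = Add(400435, Rational(-158, 177)) = Rational(70876837, 177)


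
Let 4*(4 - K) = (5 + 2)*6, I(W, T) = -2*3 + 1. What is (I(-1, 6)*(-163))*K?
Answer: -10595/2 ≈ -5297.5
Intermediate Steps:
I(W, T) = -5 (I(W, T) = -6 + 1 = -5)
K = -13/2 (K = 4 - (5 + 2)*6/4 = 4 - 7*6/4 = 4 - ¼*42 = 4 - 21/2 = -13/2 ≈ -6.5000)
(I(-1, 6)*(-163))*K = -5*(-163)*(-13/2) = 815*(-13/2) = -10595/2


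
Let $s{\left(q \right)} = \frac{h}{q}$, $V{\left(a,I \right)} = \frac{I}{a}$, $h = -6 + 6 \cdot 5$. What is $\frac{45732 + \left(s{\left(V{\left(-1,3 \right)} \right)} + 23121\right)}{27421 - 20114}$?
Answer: $\frac{68845}{7307} \approx 9.4218$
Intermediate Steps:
$h = 24$ ($h = -6 + 30 = 24$)
$s{\left(q \right)} = \frac{24}{q}$
$\frac{45732 + \left(s{\left(V{\left(-1,3 \right)} \right)} + 23121\right)}{27421 - 20114} = \frac{45732 + \left(\frac{24}{3 \frac{1}{-1}} + 23121\right)}{27421 - 20114} = \frac{45732 + \left(\frac{24}{3 \left(-1\right)} + 23121\right)}{7307} = \left(45732 + \left(\frac{24}{-3} + 23121\right)\right) \frac{1}{7307} = \left(45732 + \left(24 \left(- \frac{1}{3}\right) + 23121\right)\right) \frac{1}{7307} = \left(45732 + \left(-8 + 23121\right)\right) \frac{1}{7307} = \left(45732 + 23113\right) \frac{1}{7307} = 68845 \cdot \frac{1}{7307} = \frac{68845}{7307}$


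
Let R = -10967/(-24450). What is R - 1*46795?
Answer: -1144126783/24450 ≈ -46795.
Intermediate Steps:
R = 10967/24450 (R = -10967*(-1/24450) = 10967/24450 ≈ 0.44855)
R - 1*46795 = 10967/24450 - 1*46795 = 10967/24450 - 46795 = -1144126783/24450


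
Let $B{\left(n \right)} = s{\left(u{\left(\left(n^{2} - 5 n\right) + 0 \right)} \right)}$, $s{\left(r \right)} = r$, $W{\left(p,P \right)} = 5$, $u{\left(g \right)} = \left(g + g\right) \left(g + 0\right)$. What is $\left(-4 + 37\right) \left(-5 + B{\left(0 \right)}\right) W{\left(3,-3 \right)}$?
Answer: $-825$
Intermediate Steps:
$u{\left(g \right)} = 2 g^{2}$ ($u{\left(g \right)} = 2 g g = 2 g^{2}$)
$B{\left(n \right)} = 2 \left(n^{2} - 5 n\right)^{2}$ ($B{\left(n \right)} = 2 \left(\left(n^{2} - 5 n\right) + 0\right)^{2} = 2 \left(n^{2} - 5 n\right)^{2}$)
$\left(-4 + 37\right) \left(-5 + B{\left(0 \right)}\right) W{\left(3,-3 \right)} = \left(-4 + 37\right) \left(-5 + 2 \cdot 0^{2} \left(-5 + 0\right)^{2}\right) 5 = 33 \left(-5 + 2 \cdot 0 \left(-5\right)^{2}\right) 5 = 33 \left(-5 + 2 \cdot 0 \cdot 25\right) 5 = 33 \left(-5 + 0\right) 5 = 33 \left(\left(-5\right) 5\right) = 33 \left(-25\right) = -825$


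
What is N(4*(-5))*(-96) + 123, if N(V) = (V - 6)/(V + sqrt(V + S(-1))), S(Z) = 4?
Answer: 3 - 24*I ≈ 3.0 - 24.0*I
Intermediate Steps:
N(V) = (-6 + V)/(V + sqrt(4 + V)) (N(V) = (V - 6)/(V + sqrt(V + 4)) = (-6 + V)/(V + sqrt(4 + V)))
N(4*(-5))*(-96) + 123 = ((-6 + 4*(-5))/(4*(-5) + sqrt(4 + 4*(-5))))*(-96) + 123 = ((-6 - 20)/(-20 + sqrt(4 - 20)))*(-96) + 123 = (-26/(-20 + sqrt(-16)))*(-96) + 123 = (-26/(-20 + 4*I))*(-96) + 123 = (((-20 - 4*I)/416)*(-26))*(-96) + 123 = -(-20 - 4*I)/16*(-96) + 123 = 6*(-20 - 4*I) + 123 = 123 + 6*(-20 - 4*I)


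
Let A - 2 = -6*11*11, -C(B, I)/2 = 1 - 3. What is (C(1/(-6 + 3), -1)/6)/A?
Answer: -1/1086 ≈ -0.00092081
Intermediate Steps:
C(B, I) = 4 (C(B, I) = -2*(1 - 3) = -2*(-2) = 4)
A = -724 (A = 2 - 6*11*11 = 2 - 66*11 = 2 - 726 = -724)
(C(1/(-6 + 3), -1)/6)/A = (4/6)/(-724) = (4*(⅙))*(-1/724) = (⅔)*(-1/724) = -1/1086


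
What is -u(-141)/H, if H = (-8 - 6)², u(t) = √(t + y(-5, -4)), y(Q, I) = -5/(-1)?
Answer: -I*√34/98 ≈ -0.0595*I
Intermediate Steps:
y(Q, I) = 5 (y(Q, I) = -5*(-1) = 5)
u(t) = √(5 + t) (u(t) = √(t + 5) = √(5 + t))
H = 196 (H = (-14)² = 196)
-u(-141)/H = -√(5 - 141)/196 = -√(-136)/196 = -2*I*√34/196 = -I*√34/98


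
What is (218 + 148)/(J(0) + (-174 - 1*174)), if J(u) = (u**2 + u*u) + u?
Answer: -61/58 ≈ -1.0517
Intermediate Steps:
J(u) = u + 2*u**2 (J(u) = (u**2 + u**2) + u = 2*u**2 + u = u + 2*u**2)
(218 + 148)/(J(0) + (-174 - 1*174)) = (218 + 148)/(0*(1 + 2*0) + (-174 - 1*174)) = 366/(0*(1 + 0) + (-174 - 174)) = 366/(0*1 - 348) = 366/(0 - 348) = 366/(-348) = 366*(-1/348) = -61/58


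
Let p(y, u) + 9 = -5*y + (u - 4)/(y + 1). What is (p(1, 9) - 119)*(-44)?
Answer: 5742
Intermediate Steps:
p(y, u) = -9 - 5*y + (-4 + u)/(1 + y) (p(y, u) = -9 + (-5*y + (u - 4)/(y + 1)) = -9 + (-5*y + (-4 + u)/(1 + y)) = -9 - 5*y + (-4 + u)/(1 + y))
(p(1, 9) - 119)*(-44) = ((-13 + 9 - 14*1 - 5*1²)/(1 + 1) - 119)*(-44) = ((-13 + 9 - 14 - 5*1)/2 - 119)*(-44) = ((-13 + 9 - 14 - 5)/2 - 119)*(-44) = ((½)*(-23) - 119)*(-44) = (-23/2 - 119)*(-44) = -261/2*(-44) = 5742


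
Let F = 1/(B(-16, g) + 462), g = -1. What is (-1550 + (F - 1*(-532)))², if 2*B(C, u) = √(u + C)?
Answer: 8*(-110595897424*I + 239390335*√17)/(-853759*I + 1848*√17) ≈ 1.0363e+6 + 0.019661*I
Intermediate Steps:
B(C, u) = √(C + u)/2 (B(C, u) = √(u + C)/2 = √(C + u)/2)
F = 1/(462 + I*√17/2) (F = 1/(√(-16 - 1)/2 + 462) = 1/(√(-17)/2 + 462) = 1/((I*√17)/2 + 462) = 1/(I*√17/2 + 462) = 1/(462 + I*√17/2) ≈ 0.0021645 - 9.658e-6*I)
(-1550 + (F - 1*(-532)))² = (-1550 + ((1848/853793 - 2*I*√17/853793) - 1*(-532)))² = (-1550 + ((1848/853793 - 2*I*√17/853793) + 532))² = (-1550 + (454219724/853793 - 2*I*√17/853793))² = (-869159426/853793 - 2*I*√17/853793)²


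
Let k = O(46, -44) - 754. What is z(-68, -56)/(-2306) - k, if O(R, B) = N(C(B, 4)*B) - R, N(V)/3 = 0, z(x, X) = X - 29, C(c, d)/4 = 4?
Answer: 1844885/2306 ≈ 800.04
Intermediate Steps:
C(c, d) = 16 (C(c, d) = 4*4 = 16)
z(x, X) = -29 + X
N(V) = 0 (N(V) = 3*0 = 0)
O(R, B) = -R (O(R, B) = 0 - R = -R)
k = -800 (k = -1*46 - 754 = -46 - 754 = -800)
z(-68, -56)/(-2306) - k = (-29 - 56)/(-2306) - 1*(-800) = -85*(-1/2306) + 800 = 85/2306 + 800 = 1844885/2306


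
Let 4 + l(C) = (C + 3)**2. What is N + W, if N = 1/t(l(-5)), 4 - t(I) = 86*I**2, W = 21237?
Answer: 84949/4 ≈ 21237.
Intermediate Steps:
l(C) = -4 + (3 + C)**2 (l(C) = -4 + (C + 3)**2 = -4 + (3 + C)**2)
t(I) = 4 - 86*I**2
N = 1/4 (N = 1/(4 - 86*(-4 + (3 - 5)**2)**2) = 1/(4 - 86*(-4 + (-2)**2)**2) = 1/(4 - 86*(-4 + 4)**2) = 1/(4 - 86*0**2) = 1/(4 - 86*0) = 1/(4 + 0) = 1/4 ≈ 0.25000)
N + W = 1/4 + 21237 = 84949/4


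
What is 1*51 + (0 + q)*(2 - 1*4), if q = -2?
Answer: 55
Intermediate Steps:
1*51 + (0 + q)*(2 - 1*4) = 1*51 + (0 - 2)*(2 - 1*4) = 51 - 2*(2 - 4) = 51 - 2*(-2) = 51 + 4 = 55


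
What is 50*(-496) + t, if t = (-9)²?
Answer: -24719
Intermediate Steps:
t = 81
50*(-496) + t = 50*(-496) + 81 = -24800 + 81 = -24719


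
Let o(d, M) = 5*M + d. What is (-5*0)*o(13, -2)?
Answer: 0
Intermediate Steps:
o(d, M) = d + 5*M
(-5*0)*o(13, -2) = (-5*0)*(13 + 5*(-2)) = 0*(13 - 10) = 0*3 = 0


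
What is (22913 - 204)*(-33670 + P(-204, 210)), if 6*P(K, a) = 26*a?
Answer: -743946840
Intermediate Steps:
P(K, a) = 13*a/3 (P(K, a) = (26*a)/6 = 13*a/3)
(22913 - 204)*(-33670 + P(-204, 210)) = (22913 - 204)*(-33670 + (13/3)*210) = 22709*(-33670 + 910) = 22709*(-32760) = -743946840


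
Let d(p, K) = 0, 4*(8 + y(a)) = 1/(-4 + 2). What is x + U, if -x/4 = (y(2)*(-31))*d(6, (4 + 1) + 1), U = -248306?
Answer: -248306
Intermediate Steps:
y(a) = -65/8 (y(a) = -8 + 1/(4*(-4 + 2)) = -8 + (¼)/(-2) = -8 + (¼)*(-½) = -8 - ⅛ = -65/8)
x = 0 (x = -4*(-65/8*(-31))*0 = -2015*0/2 = -4*0 = 0)
x + U = 0 - 248306 = -248306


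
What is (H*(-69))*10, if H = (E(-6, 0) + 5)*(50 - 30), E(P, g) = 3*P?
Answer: 179400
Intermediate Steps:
H = -260 (H = (3*(-6) + 5)*(50 - 30) = (-18 + 5)*20 = -13*20 = -260)
(H*(-69))*10 = -260*(-69)*10 = 17940*10 = 179400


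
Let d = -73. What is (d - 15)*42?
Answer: -3696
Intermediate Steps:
(d - 15)*42 = (-73 - 15)*42 = -88*42 = -3696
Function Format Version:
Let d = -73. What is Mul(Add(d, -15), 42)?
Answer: -3696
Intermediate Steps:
Mul(Add(d, -15), 42) = Mul(Add(-73, -15), 42) = Mul(-88, 42) = -3696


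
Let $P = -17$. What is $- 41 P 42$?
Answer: $29274$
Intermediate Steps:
$- 41 P 42 = \left(-41\right) \left(-17\right) 42 = 697 \cdot 42 = 29274$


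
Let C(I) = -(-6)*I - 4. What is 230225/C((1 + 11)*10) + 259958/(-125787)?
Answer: 28773182147/90063492 ≈ 319.48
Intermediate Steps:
C(I) = -4 + 6*I (C(I) = 6*I - 4 = -4 + 6*I)
230225/C((1 + 11)*10) + 259958/(-125787) = 230225/(-4 + 6*((1 + 11)*10)) + 259958/(-125787) = 230225/(-4 + 6*(12*10)) + 259958*(-1/125787) = 230225/(-4 + 6*120) - 259958/125787 = 230225/(-4 + 720) - 259958/125787 = 230225/716 - 259958/125787 = 28773182147/90063492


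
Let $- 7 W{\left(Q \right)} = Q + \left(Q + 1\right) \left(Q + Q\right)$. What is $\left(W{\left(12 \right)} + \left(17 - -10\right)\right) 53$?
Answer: $- \frac{7155}{7} \approx -1022.1$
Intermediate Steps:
$W{\left(Q \right)} = - \frac{Q}{7} - \frac{2 Q \left(1 + Q\right)}{7}$ ($W{\left(Q \right)} = - \frac{Q + \left(Q + 1\right) \left(Q + Q\right)}{7} = - \frac{Q + \left(1 + Q\right) 2 Q}{7} = - \frac{Q + 2 Q \left(1 + Q\right)}{7} = - \frac{Q}{7} - \frac{2 Q \left(1 + Q\right)}{7}$)
$\left(W{\left(12 \right)} + \left(17 - -10\right)\right) 53 = \left(\left(- \frac{1}{7}\right) 12 \left(3 + 2 \cdot 12\right) + \left(17 - -10\right)\right) 53 = \left(\left(- \frac{1}{7}\right) 12 \left(3 + 24\right) + \left(17 + 10\right)\right) 53 = \left(\left(- \frac{1}{7}\right) 12 \cdot 27 + 27\right) 53 = \left(- \frac{324}{7} + 27\right) 53 = \left(- \frac{135}{7}\right) 53 = - \frac{7155}{7}$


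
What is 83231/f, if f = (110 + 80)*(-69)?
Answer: -83231/13110 ≈ -6.3487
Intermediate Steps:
f = -13110 (f = 190*(-69) = -13110)
83231/f = 83231/(-13110) = 83231*(-1/13110) = -83231/13110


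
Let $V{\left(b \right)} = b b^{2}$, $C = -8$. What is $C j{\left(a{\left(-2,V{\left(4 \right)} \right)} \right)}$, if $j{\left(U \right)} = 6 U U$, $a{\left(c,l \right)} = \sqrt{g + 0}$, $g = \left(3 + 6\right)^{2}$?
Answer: $-3888$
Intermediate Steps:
$V{\left(b \right)} = b^{3}$
$g = 81$ ($g = 9^{2} = 81$)
$a{\left(c,l \right)} = 9$ ($a{\left(c,l \right)} = \sqrt{81 + 0} = \sqrt{81} = 9$)
$j{\left(U \right)} = 6 U^{2}$
$C j{\left(a{\left(-2,V{\left(4 \right)} \right)} \right)} = - 8 \cdot 6 \cdot 9^{2} = - 8 \cdot 6 \cdot 81 = \left(-8\right) 486 = -3888$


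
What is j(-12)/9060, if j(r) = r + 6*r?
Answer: -7/755 ≈ -0.0092715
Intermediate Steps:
j(r) = 7*r
j(-12)/9060 = (7*(-12))/9060 = -84*1/9060 = -7/755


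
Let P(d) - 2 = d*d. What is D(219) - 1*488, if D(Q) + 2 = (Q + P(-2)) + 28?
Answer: -237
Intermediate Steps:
P(d) = 2 + d² (P(d) = 2 + d*d = 2 + d²)
D(Q) = 32 + Q (D(Q) = -2 + ((Q + (2 + (-2)²)) + 28) = -2 + ((Q + (2 + 4)) + 28) = -2 + ((Q + 6) + 28) = -2 + ((6 + Q) + 28) = -2 + (34 + Q) = 32 + Q)
D(219) - 1*488 = (32 + 219) - 1*488 = 251 - 488 = -237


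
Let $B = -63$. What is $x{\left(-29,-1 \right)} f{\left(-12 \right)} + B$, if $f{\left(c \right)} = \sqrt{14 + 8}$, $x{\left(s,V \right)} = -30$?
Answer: $-63 - 30 \sqrt{22} \approx -203.71$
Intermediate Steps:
$f{\left(c \right)} = \sqrt{22}$
$x{\left(-29,-1 \right)} f{\left(-12 \right)} + B = - 30 \sqrt{22} - 63 = -63 - 30 \sqrt{22}$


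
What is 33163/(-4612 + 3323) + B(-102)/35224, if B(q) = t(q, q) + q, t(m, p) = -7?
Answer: -1168274013/45403736 ≈ -25.731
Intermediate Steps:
B(q) = -7 + q
33163/(-4612 + 3323) + B(-102)/35224 = 33163/(-4612 + 3323) + (-7 - 102)/35224 = 33163/(-1289) - 109*1/35224 = 33163*(-1/1289) - 109/35224 = -33163/1289 - 109/35224 = -1168274013/45403736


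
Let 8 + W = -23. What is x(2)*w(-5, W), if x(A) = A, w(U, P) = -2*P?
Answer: 124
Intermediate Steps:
W = -31 (W = -8 - 23 = -31)
x(2)*w(-5, W) = 2*(-2*(-31)) = 2*62 = 124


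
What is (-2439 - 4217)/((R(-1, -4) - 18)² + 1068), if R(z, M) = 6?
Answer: -1664/303 ≈ -5.4917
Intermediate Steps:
(-2439 - 4217)/((R(-1, -4) - 18)² + 1068) = (-2439 - 4217)/((6 - 18)² + 1068) = -6656/((-12)² + 1068) = -6656/(144 + 1068) = -6656/1212 = -6656*1/1212 = -1664/303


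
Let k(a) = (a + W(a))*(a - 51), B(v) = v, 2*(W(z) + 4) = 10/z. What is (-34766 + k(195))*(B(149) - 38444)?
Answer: 3613439610/13 ≈ 2.7796e+8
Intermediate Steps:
W(z) = -4 + 5/z (W(z) = -4 + (10/z)/2 = -4 + 5/z)
k(a) = (-51 + a)*(-4 + a + 5/a) (k(a) = (a + (-4 + 5/a))*(a - 51) = (-4 + a + 5/a)*(-51 + a) = (-51 + a)*(-4 + a + 5/a))
(-34766 + k(195))*(B(149) - 38444) = (-34766 + (209 + 195**2 - 255/195 - 55*195))*(149 - 38444) = (-34766 + (209 + 38025 - 255*1/195 - 10725))*(-38295) = (-34766 + (209 + 38025 - 17/13 - 10725))*(-38295) = (-34766 + 357600/13)*(-38295) = -94358/13*(-38295) = 3613439610/13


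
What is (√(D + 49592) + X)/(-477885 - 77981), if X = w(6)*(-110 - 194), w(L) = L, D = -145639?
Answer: 912/277933 - I*√96047/555866 ≈ 0.0032814 - 0.00055753*I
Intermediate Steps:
X = -1824 (X = 6*(-110 - 194) = 6*(-304) = -1824)
(√(D + 49592) + X)/(-477885 - 77981) = (√(-145639 + 49592) - 1824)/(-477885 - 77981) = (√(-96047) - 1824)/(-555866) = (I*√96047 - 1824)*(-1/555866) = (-1824 + I*√96047)*(-1/555866) = 912/277933 - I*√96047/555866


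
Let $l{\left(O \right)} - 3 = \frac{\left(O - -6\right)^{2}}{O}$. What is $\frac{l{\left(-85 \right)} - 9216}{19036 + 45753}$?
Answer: $- \frac{789346}{5507065} \approx -0.14333$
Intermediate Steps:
$l{\left(O \right)} = 3 + \frac{\left(6 + O\right)^{2}}{O}$ ($l{\left(O \right)} = 3 + \frac{\left(O - -6\right)^{2}}{O} = 3 + \frac{\left(O + 6\right)^{2}}{O} = 3 + \frac{\left(6 + O\right)^{2}}{O}$)
$\frac{l{\left(-85 \right)} - 9216}{19036 + 45753} = \frac{\left(3 + \frac{\left(6 - 85\right)^{2}}{-85}\right) - 9216}{19036 + 45753} = \frac{\left(3 - \frac{\left(-79\right)^{2}}{85}\right) - 9216}{64789} = \left(\left(3 - \frac{6241}{85}\right) - 9216\right) \frac{1}{64789} = \left(- \frac{5986}{85} - 9216\right) \frac{1}{64789} = \left(- \frac{789346}{85}\right) \frac{1}{64789} = - \frac{789346}{5507065}$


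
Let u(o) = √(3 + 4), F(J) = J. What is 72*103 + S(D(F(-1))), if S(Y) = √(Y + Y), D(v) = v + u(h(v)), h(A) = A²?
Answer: 7416 + √(-2 + 2*√7) ≈ 7417.8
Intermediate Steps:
u(o) = √7
D(v) = v + √7
S(Y) = √2*√Y (S(Y) = √(2*Y) = √2*√Y)
72*103 + S(D(F(-1))) = 72*103 + √2*√(-1 + √7) = 7416 + √2*√(-1 + √7)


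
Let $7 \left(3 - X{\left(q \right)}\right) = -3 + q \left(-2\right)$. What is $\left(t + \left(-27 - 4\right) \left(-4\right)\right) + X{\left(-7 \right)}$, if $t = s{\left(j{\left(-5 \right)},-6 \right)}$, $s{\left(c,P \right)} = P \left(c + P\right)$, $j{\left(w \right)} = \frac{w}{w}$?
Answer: $\frac{1088}{7} \approx 155.43$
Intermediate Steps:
$j{\left(w \right)} = 1$
$s{\left(c,P \right)} = P \left(P + c\right)$
$X{\left(q \right)} = \frac{24}{7} + \frac{2 q}{7}$ ($X{\left(q \right)} = 3 - \frac{-3 + q \left(-2\right)}{7} = 3 - \frac{-3 - 2 q}{7} = 3 + \left(\frac{3}{7} + \frac{2 q}{7}\right) = \frac{24}{7} + \frac{2 q}{7}$)
$t = 30$ ($t = - 6 \left(-6 + 1\right) = \left(-6\right) \left(-5\right) = 30$)
$\left(t + \left(-27 - 4\right) \left(-4\right)\right) + X{\left(-7 \right)} = \left(30 + \left(-27 - 4\right) \left(-4\right)\right) + \left(\frac{24}{7} + \frac{2}{7} \left(-7\right)\right) = \left(30 - -124\right) + \left(\frac{24}{7} - 2\right) = \left(30 + 124\right) + \frac{10}{7} = 154 + \frac{10}{7} = \frac{1088}{7}$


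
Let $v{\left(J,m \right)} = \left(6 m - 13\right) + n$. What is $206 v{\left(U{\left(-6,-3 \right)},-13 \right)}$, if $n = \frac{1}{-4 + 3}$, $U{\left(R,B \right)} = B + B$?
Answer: $-18952$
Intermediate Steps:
$U{\left(R,B \right)} = 2 B$
$n = -1$ ($n = \frac{1}{-1} = -1$)
$v{\left(J,m \right)} = -14 + 6 m$ ($v{\left(J,m \right)} = \left(6 m - 13\right) - 1 = \left(-13 + 6 m\right) - 1 = -14 + 6 m$)
$206 v{\left(U{\left(-6,-3 \right)},-13 \right)} = 206 \left(-14 + 6 \left(-13\right)\right) = 206 \left(-14 - 78\right) = 206 \left(-92\right) = -18952$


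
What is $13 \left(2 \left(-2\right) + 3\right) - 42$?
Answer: $-55$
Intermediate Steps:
$13 \left(2 \left(-2\right) + 3\right) - 42 = 13 \left(-4 + 3\right) - 42 = 13 \left(-1\right) - 42 = -13 - 42 = -55$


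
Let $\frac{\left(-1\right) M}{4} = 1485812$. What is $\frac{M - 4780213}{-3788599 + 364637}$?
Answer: $\frac{10723461}{3423962} \approx 3.1319$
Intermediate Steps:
$M = -5943248$ ($M = \left(-4\right) 1485812 = -5943248$)
$\frac{M - 4780213}{-3788599 + 364637} = \frac{-5943248 - 4780213}{-3788599 + 364637} = - \frac{10723461}{-3423962} = \left(-10723461\right) \left(- \frac{1}{3423962}\right) = \frac{10723461}{3423962}$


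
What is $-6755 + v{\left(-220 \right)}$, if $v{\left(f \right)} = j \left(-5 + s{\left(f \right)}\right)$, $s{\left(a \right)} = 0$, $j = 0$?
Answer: $-6755$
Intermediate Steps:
$v{\left(f \right)} = 0$ ($v{\left(f \right)} = 0 \left(-5 + 0\right) = 0 \left(-5\right) = 0$)
$-6755 + v{\left(-220 \right)} = -6755 + 0 = -6755$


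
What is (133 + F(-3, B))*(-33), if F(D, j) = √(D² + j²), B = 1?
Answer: -4389 - 33*√10 ≈ -4493.4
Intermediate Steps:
(133 + F(-3, B))*(-33) = (133 + √((-3)² + 1²))*(-33) = (133 + √(9 + 1))*(-33) = (133 + √10)*(-33) = -4389 - 33*√10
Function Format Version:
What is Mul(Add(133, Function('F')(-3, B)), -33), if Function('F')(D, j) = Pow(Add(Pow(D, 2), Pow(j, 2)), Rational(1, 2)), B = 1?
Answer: Add(-4389, Mul(-33, Pow(10, Rational(1, 2)))) ≈ -4493.4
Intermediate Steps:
Mul(Add(133, Function('F')(-3, B)), -33) = Mul(Add(133, Pow(Add(Pow(-3, 2), Pow(1, 2)), Rational(1, 2))), -33) = Mul(Add(133, Pow(Add(9, 1), Rational(1, 2))), -33) = Mul(Add(133, Pow(10, Rational(1, 2))), -33) = Add(-4389, Mul(-33, Pow(10, Rational(1, 2))))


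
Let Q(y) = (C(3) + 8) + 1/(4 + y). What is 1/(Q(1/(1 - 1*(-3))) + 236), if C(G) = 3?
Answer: 17/4203 ≈ 0.0040447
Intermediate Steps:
Q(y) = 11 + 1/(4 + y) (Q(y) = (3 + 8) + 1/(4 + y) = 11 + 1/(4 + y))
1/(Q(1/(1 - 1*(-3))) + 236) = 1/((45 + 11/(1 - 1*(-3)))/(4 + 1/(1 - 1*(-3))) + 236) = 1/((45 + 11/(1 + 3))/(4 + 1/(1 + 3)) + 236) = 1/((45 + 11/4)/(4 + 1/4) + 236) = 1/((45 + 11*(1/4))/(4 + 1/4) + 236) = 1/((45 + 11/4)/(17/4) + 236) = 1/((4/17)*(191/4) + 236) = 1/(191/17 + 236) = 1/(4203/17) = 17/4203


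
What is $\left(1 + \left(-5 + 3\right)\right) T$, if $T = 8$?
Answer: $-8$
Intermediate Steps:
$\left(1 + \left(-5 + 3\right)\right) T = \left(1 + \left(-5 + 3\right)\right) 8 = \left(1 - 2\right) 8 = \left(-1\right) 8 = -8$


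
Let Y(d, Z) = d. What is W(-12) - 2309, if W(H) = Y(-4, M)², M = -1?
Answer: -2293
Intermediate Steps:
W(H) = 16 (W(H) = (-4)² = 16)
W(-12) - 2309 = 16 - 2309 = -2293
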